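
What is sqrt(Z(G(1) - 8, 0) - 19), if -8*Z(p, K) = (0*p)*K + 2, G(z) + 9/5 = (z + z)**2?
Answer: I*sqrt(77)/2 ≈ 4.3875*I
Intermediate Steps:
G(z) = -9/5 + 4*z**2 (G(z) = -9/5 + (z + z)**2 = -9/5 + (2*z)**2 = -9/5 + 4*z**2)
Z(p, K) = -1/4 (Z(p, K) = -((0*p)*K + 2)/8 = -(0*K + 2)/8 = -(0 + 2)/8 = -1/8*2 = -1/4)
sqrt(Z(G(1) - 8, 0) - 19) = sqrt(-1/4 - 19) = sqrt(-77/4) = I*sqrt(77)/2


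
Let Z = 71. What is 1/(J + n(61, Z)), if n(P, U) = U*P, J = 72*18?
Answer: 1/5627 ≈ 0.00017771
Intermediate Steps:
J = 1296
n(P, U) = P*U
1/(J + n(61, Z)) = 1/(1296 + 61*71) = 1/(1296 + 4331) = 1/5627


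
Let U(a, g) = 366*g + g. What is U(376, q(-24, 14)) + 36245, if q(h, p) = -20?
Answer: 28905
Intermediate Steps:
U(a, g) = 367*g
U(376, q(-24, 14)) + 36245 = 367*(-20) + 36245 = -7340 + 36245 = 28905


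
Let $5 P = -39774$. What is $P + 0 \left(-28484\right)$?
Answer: $- \frac{39774}{5} \approx -7954.8$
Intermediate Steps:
$P = - \frac{39774}{5}$ ($P = \frac{1}{5} \left(-39774\right) = - \frac{39774}{5} \approx -7954.8$)
$P + 0 \left(-28484\right) = - \frac{39774}{5} + 0 \left(-28484\right) = - \frac{39774}{5} + 0 = - \frac{39774}{5}$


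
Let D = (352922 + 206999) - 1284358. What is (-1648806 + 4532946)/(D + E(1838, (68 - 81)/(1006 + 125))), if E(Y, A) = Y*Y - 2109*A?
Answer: 4646670/4275617 ≈ 1.0868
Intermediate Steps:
E(Y, A) = Y² - 2109*A
D = -724437 (D = 559921 - 1284358 = -724437)
(-1648806 + 4532946)/(D + E(1838, (68 - 81)/(1006 + 125))) = (-1648806 + 4532946)/(-724437 + (1838² - 2109*(68 - 81)/(1006 + 125))) = 2884140/(-724437 + (3378244 - (-27417)/1131)) = 2884140/(-724437 + (3378244 - 2109*(-1/87))) = 2884140/(-724437 + (3378244 + 703/29)) = 2884140/(-724437 + 97969779/29) = 2884140/(76961106/29) = 2884140*(29/76961106) = 4646670/4275617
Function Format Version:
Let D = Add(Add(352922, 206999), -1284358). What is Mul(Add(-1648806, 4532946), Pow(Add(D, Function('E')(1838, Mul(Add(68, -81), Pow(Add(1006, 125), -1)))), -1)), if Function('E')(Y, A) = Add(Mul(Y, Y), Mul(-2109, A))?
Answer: Rational(4646670, 4275617) ≈ 1.0868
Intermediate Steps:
Function('E')(Y, A) = Add(Pow(Y, 2), Mul(-2109, A))
D = -724437 (D = Add(559921, -1284358) = -724437)
Mul(Add(-1648806, 4532946), Pow(Add(D, Function('E')(1838, Mul(Add(68, -81), Pow(Add(1006, 125), -1)))), -1)) = Mul(Add(-1648806, 4532946), Pow(Add(-724437, Add(Pow(1838, 2), Mul(-2109, Mul(Add(68, -81), Pow(Add(1006, 125), -1))))), -1)) = Mul(2884140, Pow(Add(-724437, Add(3378244, Mul(-2109, Mul(-13, Pow(1131, -1))))), -1)) = Mul(2884140, Pow(Add(-724437, Add(3378244, Mul(-2109, Mul(-13, Rational(1, 1131))))), -1)) = Mul(2884140, Pow(Add(-724437, Add(3378244, Mul(-2109, Rational(-1, 87)))), -1)) = Mul(2884140, Pow(Add(-724437, Add(3378244, Rational(703, 29))), -1)) = Mul(2884140, Pow(Add(-724437, Rational(97969779, 29)), -1)) = Mul(2884140, Pow(Rational(76961106, 29), -1)) = Mul(2884140, Rational(29, 76961106)) = Rational(4646670, 4275617)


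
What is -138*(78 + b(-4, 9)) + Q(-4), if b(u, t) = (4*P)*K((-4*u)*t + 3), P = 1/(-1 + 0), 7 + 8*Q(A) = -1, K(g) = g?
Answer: 70379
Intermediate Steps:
Q(A) = -1 (Q(A) = -7/8 + (1/8)*(-1) = -7/8 - 1/8 = -1)
P = -1 (P = 1/(-1) = -1)
b(u, t) = -12 + 16*t*u (b(u, t) = (4*(-1))*((-4*u)*t + 3) = -4*(-4*t*u + 3) = -4*(3 - 4*t*u) = -12 + 16*t*u)
-138*(78 + b(-4, 9)) + Q(-4) = -138*(78 + (-12 + 16*9*(-4))) - 1 = -138*(78 + (-12 - 576)) - 1 = -138*(78 - 588) - 1 = -138*(-510) - 1 = 70380 - 1 = 70379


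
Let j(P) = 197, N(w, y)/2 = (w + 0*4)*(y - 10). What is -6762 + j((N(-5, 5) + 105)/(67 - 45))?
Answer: -6565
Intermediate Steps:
N(w, y) = 2*w*(-10 + y) (N(w, y) = 2*((w + 0*4)*(y - 10)) = 2*((w + 0)*(-10 + y)) = 2*(w*(-10 + y)) = 2*w*(-10 + y))
-6762 + j((N(-5, 5) + 105)/(67 - 45)) = -6762 + 197 = -6565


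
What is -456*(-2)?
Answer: 912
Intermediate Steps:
-456*(-2) = -1*(-912) = 912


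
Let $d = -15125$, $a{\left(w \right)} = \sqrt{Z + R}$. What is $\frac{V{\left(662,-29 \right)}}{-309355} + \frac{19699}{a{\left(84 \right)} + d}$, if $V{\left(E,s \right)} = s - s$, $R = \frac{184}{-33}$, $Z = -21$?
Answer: $- \frac{9832263375}{7549266502} - \frac{19699 i \sqrt{28941}}{7549266502} \approx -1.3024 - 0.00044391 i$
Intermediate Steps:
$R = - \frac{184}{33}$ ($R = 184 \left(- \frac{1}{33}\right) = - \frac{184}{33} \approx -5.5758$)
$a{\left(w \right)} = \frac{i \sqrt{28941}}{33}$ ($a{\left(w \right)} = \sqrt{-21 - \frac{184}{33}} = \sqrt{- \frac{877}{33}} = \frac{i \sqrt{28941}}{33}$)
$V{\left(E,s \right)} = 0$
$\frac{V{\left(662,-29 \right)}}{-309355} + \frac{19699}{a{\left(84 \right)} + d} = \frac{0}{-309355} + \frac{19699}{\frac{i \sqrt{28941}}{33} - 15125} = 0 \left(- \frac{1}{309355}\right) + \frac{19699}{-15125 + \frac{i \sqrt{28941}}{33}} = 0 + \frac{19699}{-15125 + \frac{i \sqrt{28941}}{33}} = \frac{19699}{-15125 + \frac{i \sqrt{28941}}{33}}$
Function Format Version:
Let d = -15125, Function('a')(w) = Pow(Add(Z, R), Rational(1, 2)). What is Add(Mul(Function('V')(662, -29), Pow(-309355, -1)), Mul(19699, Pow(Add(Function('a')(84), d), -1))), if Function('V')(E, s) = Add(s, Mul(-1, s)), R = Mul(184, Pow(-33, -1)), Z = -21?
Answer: Add(Rational(-9832263375, 7549266502), Mul(Rational(-19699, 7549266502), I, Pow(28941, Rational(1, 2)))) ≈ Add(-1.3024, Mul(-0.00044391, I))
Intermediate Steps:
R = Rational(-184, 33) (R = Mul(184, Rational(-1, 33)) = Rational(-184, 33) ≈ -5.5758)
Function('a')(w) = Mul(Rational(1, 33), I, Pow(28941, Rational(1, 2))) (Function('a')(w) = Pow(Add(-21, Rational(-184, 33)), Rational(1, 2)) = Pow(Rational(-877, 33), Rational(1, 2)) = Mul(Rational(1, 33), I, Pow(28941, Rational(1, 2))))
Function('V')(E, s) = 0
Add(Mul(Function('V')(662, -29), Pow(-309355, -1)), Mul(19699, Pow(Add(Function('a')(84), d), -1))) = Add(Mul(0, Pow(-309355, -1)), Mul(19699, Pow(Add(Mul(Rational(1, 33), I, Pow(28941, Rational(1, 2))), -15125), -1))) = Add(Mul(0, Rational(-1, 309355)), Mul(19699, Pow(Add(-15125, Mul(Rational(1, 33), I, Pow(28941, Rational(1, 2)))), -1))) = Add(0, Mul(19699, Pow(Add(-15125, Mul(Rational(1, 33), I, Pow(28941, Rational(1, 2)))), -1))) = Mul(19699, Pow(Add(-15125, Mul(Rational(1, 33), I, Pow(28941, Rational(1, 2)))), -1))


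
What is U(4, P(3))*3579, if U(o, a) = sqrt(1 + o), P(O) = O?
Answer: 3579*sqrt(5) ≈ 8002.9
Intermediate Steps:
U(4, P(3))*3579 = sqrt(1 + 4)*3579 = sqrt(5)*3579 = 3579*sqrt(5)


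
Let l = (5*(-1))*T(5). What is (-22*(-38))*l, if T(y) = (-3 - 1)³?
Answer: 267520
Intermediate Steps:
T(y) = -64 (T(y) = (-4)³ = -64)
l = 320 (l = (5*(-1))*(-64) = -5*(-64) = 320)
(-22*(-38))*l = -22*(-38)*320 = 836*320 = 267520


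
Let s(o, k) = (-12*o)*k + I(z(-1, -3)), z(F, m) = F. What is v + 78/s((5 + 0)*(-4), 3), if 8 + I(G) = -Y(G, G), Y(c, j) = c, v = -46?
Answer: -32720/713 ≈ -45.891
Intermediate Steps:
I(G) = -8 - G
s(o, k) = -7 - 12*k*o (s(o, k) = (-12*o)*k + (-8 - 1*(-1)) = -12*k*o + (-8 + 1) = -12*k*o - 7 = -7 - 12*k*o)
v + 78/s((5 + 0)*(-4), 3) = -46 + 78/(-7 - 12*3*(5 + 0)*(-4)) = -46 + 78/(-7 - 12*3*5*(-4)) = -46 + 78/(-7 - 12*3*(-20)) = -46 + 78/(-7 + 720) = -46 + 78/713 = -32720/713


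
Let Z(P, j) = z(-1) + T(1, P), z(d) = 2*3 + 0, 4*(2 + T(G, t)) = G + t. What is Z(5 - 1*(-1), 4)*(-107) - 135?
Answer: -3001/4 ≈ -750.25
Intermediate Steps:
T(G, t) = -2 + G/4 + t/4 (T(G, t) = -2 + (G + t)/4 = -2 + (G/4 + t/4) = -2 + G/4 + t/4)
z(d) = 6 (z(d) = 6 + 0 = 6)
Z(P, j) = 17/4 + P/4 (Z(P, j) = 6 + (-2 + (¼)*1 + P/4) = 6 + (-2 + ¼ + P/4) = 6 + (-7/4 + P/4) = 17/4 + P/4)
Z(5 - 1*(-1), 4)*(-107) - 135 = (17/4 + (5 - 1*(-1))/4)*(-107) - 135 = (17/4 + (5 + 1)/4)*(-107) - 135 = (17/4 + (¼)*6)*(-107) - 135 = (17/4 + 3/2)*(-107) - 135 = (23/4)*(-107) - 135 = -2461/4 - 135 = -3001/4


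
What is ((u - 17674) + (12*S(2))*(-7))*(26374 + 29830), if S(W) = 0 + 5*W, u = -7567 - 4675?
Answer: -1728610224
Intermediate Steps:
u = -12242
S(W) = 5*W
((u - 17674) + (12*S(2))*(-7))*(26374 + 29830) = ((-12242 - 17674) + (12*(5*2))*(-7))*(26374 + 29830) = (-29916 + (12*10)*(-7))*56204 = (-29916 + 120*(-7))*56204 = (-29916 - 840)*56204 = -30756*56204 = -1728610224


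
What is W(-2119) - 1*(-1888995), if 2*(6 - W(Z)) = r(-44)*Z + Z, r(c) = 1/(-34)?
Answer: 128521995/68 ≈ 1.8900e+6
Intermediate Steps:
r(c) = -1/34
W(Z) = 6 - 33*Z/68 (W(Z) = 6 - (-Z/34 + Z)/2 = 6 - 33*Z/68)
W(-2119) - 1*(-1888995) = (6 - 33/68*(-2119)) - 1*(-1888995) = (6 + 69927/68) + 1888995 = 70335/68 + 1888995 = 128521995/68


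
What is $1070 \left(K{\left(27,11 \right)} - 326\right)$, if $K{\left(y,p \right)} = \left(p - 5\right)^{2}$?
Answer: $-310300$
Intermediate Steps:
$K{\left(y,p \right)} = \left(-5 + p\right)^{2}$
$1070 \left(K{\left(27,11 \right)} - 326\right) = 1070 \left(\left(-5 + 11\right)^{2} - 326\right) = 1070 \left(6^{2} - 326\right) = 1070 \left(36 - 326\right) = 1070 \left(-290\right) = -310300$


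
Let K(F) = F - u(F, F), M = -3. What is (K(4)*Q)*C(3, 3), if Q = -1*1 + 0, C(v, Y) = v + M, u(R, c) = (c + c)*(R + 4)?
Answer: 0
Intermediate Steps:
u(R, c) = 2*c*(4 + R) (u(R, c) = (2*c)*(4 + R) = 2*c*(4 + R))
C(v, Y) = -3 + v (C(v, Y) = v - 3 = -3 + v)
K(F) = F - 2*F*(4 + F)
Q = -1 (Q = -1 + 0 = -1)
(K(4)*Q)*C(3, 3) = ((4*(-7 - 2*4))*(-1))*(-3 + 3) = ((4*(-7 - 8))*(-1))*0 = ((4*(-15))*(-1))*0 = -60*(-1)*0 = 60*0 = 0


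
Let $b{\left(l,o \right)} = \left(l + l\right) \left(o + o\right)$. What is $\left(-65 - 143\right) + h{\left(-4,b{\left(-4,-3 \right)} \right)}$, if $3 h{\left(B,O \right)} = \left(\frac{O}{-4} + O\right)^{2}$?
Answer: $224$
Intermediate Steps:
$b{\left(l,o \right)} = 4 l o$ ($b{\left(l,o \right)} = 2 l 2 o = 4 l o$)
$h{\left(B,O \right)} = \frac{3 O^{2}}{16}$ ($h{\left(B,O \right)} = \frac{\left(\frac{O}{-4} + O\right)^{2}}{3} = \frac{\left(O \left(- \frac{1}{4}\right) + O\right)^{2}}{3} = \frac{\left(- \frac{O}{4} + O\right)^{2}}{3} = \frac{\left(\frac{3 O}{4}\right)^{2}}{3} = \frac{\frac{9}{16} O^{2}}{3} = \frac{3 O^{2}}{16}$)
$\left(-65 - 143\right) + h{\left(-4,b{\left(-4,-3 \right)} \right)} = \left(-65 - 143\right) + \frac{3 \left(4 \left(-4\right) \left(-3\right)\right)^{2}}{16} = -208 + \frac{3 \cdot 48^{2}}{16} = -208 + \frac{3}{16} \cdot 2304 = -208 + 432 = 224$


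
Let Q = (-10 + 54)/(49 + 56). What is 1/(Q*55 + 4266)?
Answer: 21/90070 ≈ 0.00023315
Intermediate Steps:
Q = 44/105 ≈ 0.41905
1/(Q*55 + 4266) = 1/((44/105)*55 + 4266) = 1/(484/21 + 4266) = 1/(90070/21) = 21/90070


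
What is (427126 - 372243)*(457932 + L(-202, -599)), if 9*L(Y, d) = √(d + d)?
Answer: 25132681956 + 54883*I*√1198/9 ≈ 2.5133e+10 + 2.1107e+5*I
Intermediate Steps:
L(Y, d) = √2*√d/9 (L(Y, d) = √(d + d)/9 = √(2*d)/9 = (√2*√d)/9 = √2*√d/9)
(427126 - 372243)*(457932 + L(-202, -599)) = (427126 - 372243)*(457932 + √2*√(-599)/9) = 54883*(457932 + √2*(I*√599)/9) = 54883*(457932 + I*√1198/9) = 25132681956 + 54883*I*√1198/9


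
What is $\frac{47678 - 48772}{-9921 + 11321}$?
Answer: $- \frac{547}{700} \approx -0.78143$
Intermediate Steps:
$\frac{47678 - 48772}{-9921 + 11321} = - \frac{1094}{1400} = \left(-1094\right) \frac{1}{1400} = - \frac{547}{700}$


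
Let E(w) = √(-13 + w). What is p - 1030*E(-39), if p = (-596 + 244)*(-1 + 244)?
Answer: -85536 - 2060*I*√13 ≈ -85536.0 - 7427.4*I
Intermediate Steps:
p = -85536 (p = -352*243 = -85536)
p - 1030*E(-39) = -85536 - 1030*√(-13 - 39) = -85536 - 2060*I*√13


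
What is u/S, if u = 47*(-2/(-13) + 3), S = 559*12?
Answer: 1927/87204 ≈ 0.022098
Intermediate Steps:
S = 6708
u = 1927/13 (u = 47*(-2*(-1/13) + 3) = 47*(2/13 + 3) = 47*(41/13) = 1927/13 ≈ 148.23)
u/S = (1927/13)/6708 = (1927/13)*(1/6708) = 1927/87204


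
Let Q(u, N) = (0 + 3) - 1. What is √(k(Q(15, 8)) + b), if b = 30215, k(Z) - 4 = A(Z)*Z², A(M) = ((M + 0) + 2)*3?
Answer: 3*√3363 ≈ 173.97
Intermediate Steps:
A(M) = 6 + 3*M (A(M) = (M + 2)*3 = (2 + M)*3 = 6 + 3*M)
Q(u, N) = 2 (Q(u, N) = 3 - 1 = 2)
k(Z) = 4 + Z²*(6 + 3*Z) (k(Z) = 4 + (6 + 3*Z)*Z² = 4 + Z²*(6 + 3*Z))
√(k(Q(15, 8)) + b) = √((4 + 3*2²*(2 + 2)) + 30215) = √((4 + 3*4*4) + 30215) = √((4 + 48) + 30215) = √(52 + 30215) = √30267 = 3*√3363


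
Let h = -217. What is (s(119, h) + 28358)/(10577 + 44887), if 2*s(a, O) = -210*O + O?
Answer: 34023/36976 ≈ 0.92014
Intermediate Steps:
s(a, O) = -209*O/2 (s(a, O) = (-210*O + O)/2 = (-209*O)/2 = -209*O/2)
(s(119, h) + 28358)/(10577 + 44887) = (-209/2*(-217) + 28358)/(10577 + 44887) = (45353/2 + 28358)/55464 = (102069/2)*(1/55464) = 34023/36976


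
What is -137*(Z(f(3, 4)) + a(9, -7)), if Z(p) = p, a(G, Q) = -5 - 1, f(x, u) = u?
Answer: 274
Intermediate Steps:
a(G, Q) = -6
-137*(Z(f(3, 4)) + a(9, -7)) = -137*(4 - 6) = -137*(-2) = 274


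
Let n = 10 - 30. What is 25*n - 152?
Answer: -652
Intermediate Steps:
n = -20
25*n - 152 = 25*(-20) - 152 = -500 - 152 = -652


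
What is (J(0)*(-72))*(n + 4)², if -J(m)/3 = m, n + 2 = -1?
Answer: 0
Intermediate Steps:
n = -3 (n = -2 - 1 = -3)
J(m) = -3*m
(J(0)*(-72))*(n + 4)² = (-3*0*(-72))*(-3 + 4)² = (0*(-72))*1² = 0*1 = 0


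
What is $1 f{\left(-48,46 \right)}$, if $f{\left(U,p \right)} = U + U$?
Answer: $-96$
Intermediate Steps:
$f{\left(U,p \right)} = 2 U$
$1 f{\left(-48,46 \right)} = 1 \cdot 2 \left(-48\right) = 1 \left(-96\right) = -96$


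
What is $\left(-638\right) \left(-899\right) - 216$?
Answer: $573346$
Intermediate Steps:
$\left(-638\right) \left(-899\right) - 216 = 573562 + \left(-219 + 3\right) = 573562 - 216 = 573346$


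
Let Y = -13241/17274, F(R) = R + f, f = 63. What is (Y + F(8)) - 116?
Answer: -790571/17274 ≈ -45.767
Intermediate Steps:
F(R) = 63 + R (F(R) = R + 63 = 63 + R)
Y = -13241/17274 (Y = -13241*1/17274 = -13241/17274 ≈ -0.76653)
(Y + F(8)) - 116 = (-13241/17274 + (63 + 8)) - 116 = (-13241/17274 + 71) - 116 = 1213213/17274 - 116 = -790571/17274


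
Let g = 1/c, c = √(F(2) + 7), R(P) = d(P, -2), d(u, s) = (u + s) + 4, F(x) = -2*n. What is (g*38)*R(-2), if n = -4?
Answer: 0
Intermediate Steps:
F(x) = 8 (F(x) = -2*(-4) = 8)
d(u, s) = 4 + s + u (d(u, s) = (s + u) + 4 = 4 + s + u)
R(P) = 2 + P (R(P) = 4 - 2 + P = 2 + P)
c = √15 (c = √(8 + 7) = √15 ≈ 3.8730)
g = √15/15 (g = 1/(√15) = √15/15 ≈ 0.25820)
(g*38)*R(-2) = ((√15/15)*38)*(2 - 2) = (38*√15/15)*0 = 0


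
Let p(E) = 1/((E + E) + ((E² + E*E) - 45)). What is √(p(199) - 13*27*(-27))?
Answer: 4*√3748744647655/79555 ≈ 97.350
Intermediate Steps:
p(E) = 1/(-45 + 2*E + 2*E²) (p(E) = 1/(2*E + ((E² + E²) - 45)) = 1/(2*E + (2*E² - 45)) = 1/(2*E + (-45 + 2*E²)) = 1/(-45 + 2*E + 2*E²))
√(p(199) - 13*27*(-27)) = √(1/(-45 + 2*199 + 2*199²) - 13*27*(-27)) = √(1/(-45 + 398 + 2*39601) - 351*(-27)) = √(1/(-45 + 398 + 79202) + 9477) = √(1/79555 + 9477) = √(753942736/79555) = 4*√3748744647655/79555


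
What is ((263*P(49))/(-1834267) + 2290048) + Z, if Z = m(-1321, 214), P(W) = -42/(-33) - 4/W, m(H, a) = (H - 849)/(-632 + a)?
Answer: 3910729736107967/1707702577 ≈ 2.2901e+6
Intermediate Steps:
m(H, a) = (-849 + H)/(-632 + a)
P(W) = 14/11 - 4/W (P(W) = -42*(-1/33) - 4/W = 14/11 - 4/W)
Z = 1085/209 (Z = (-849 - 1321)/(-632 + 214) = -2170/(-418) = -1/418*(-2170) = 1085/209 ≈ 5.1914)
((263*P(49))/(-1834267) + 2290048) + Z = ((263*(14/11 - 4/49))/(-1834267) + 2290048) + 1085/209 = ((263*(14/11 - 4*1/49))*(-1/1834267) + 2290048) + 1085/209 = ((263*(14/11 - 4/49))*(-1/1834267) + 2290048) + 1085/209 = ((263*(642/539))*(-1/1834267) + 2290048) + 1085/209 = ((168846/539)*(-1/1834267) + 2290048) + 1085/209 = (-168846/988669913 + 2290048) + 1085/209 = 2264101556756978/988669913 + 1085/209 = 3910729736107967/1707702577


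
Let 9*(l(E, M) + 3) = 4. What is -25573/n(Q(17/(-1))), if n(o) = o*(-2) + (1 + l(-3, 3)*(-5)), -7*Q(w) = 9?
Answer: -1611099/1030 ≈ -1564.2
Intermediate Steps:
l(E, M) = -23/9 (l(E, M) = -3 + (⅑)*4 = -3 + 4/9 = -23/9)
Q(w) = -9/7 (Q(w) = -⅐*9 = -9/7)
n(o) = 124/9 - 2*o (n(o) = o*(-2) + (1 - 23/9*(-5)) = -2*o + (1 + 115/9) = -2*o + 124/9 = 124/9 - 2*o)
-25573/n(Q(17/(-1))) = -25573/(124/9 - 2*(-9/7)) = -25573/(124/9 + 18/7) = -25573/1030/63 = -25573*63/1030 = -1611099/1030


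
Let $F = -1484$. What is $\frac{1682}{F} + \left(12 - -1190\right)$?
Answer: $\frac{891043}{742} \approx 1200.9$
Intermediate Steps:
$\frac{1682}{F} + \left(12 - -1190\right) = \frac{1682}{-1484} + \left(12 - -1190\right) = 1682 \left(- \frac{1}{1484}\right) + \left(12 + 1190\right) = - \frac{841}{742} + 1202 = \frac{891043}{742}$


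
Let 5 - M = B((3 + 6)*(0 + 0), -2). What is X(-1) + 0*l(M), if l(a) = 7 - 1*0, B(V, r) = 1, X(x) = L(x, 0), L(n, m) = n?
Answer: -1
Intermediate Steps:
X(x) = x
M = 4 (M = 5 - 1*1 = 5 - 1 = 4)
l(a) = 7 (l(a) = 7 + 0 = 7)
X(-1) + 0*l(M) = -1 + 0*7 = -1 + 0 = -1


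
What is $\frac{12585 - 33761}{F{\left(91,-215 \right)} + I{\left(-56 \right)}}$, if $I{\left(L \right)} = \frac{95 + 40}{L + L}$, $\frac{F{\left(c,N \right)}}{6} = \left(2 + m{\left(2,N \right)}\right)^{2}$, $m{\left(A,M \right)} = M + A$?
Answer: $- \frac{2371712}{29917977} \approx -0.079274$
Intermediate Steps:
$m{\left(A,M \right)} = A + M$
$F{\left(c,N \right)} = 6 \left(4 + N\right)^{2}$ ($F{\left(c,N \right)} = 6 \left(2 + \left(2 + N\right)\right)^{2} = 6 \left(4 + N\right)^{2}$)
$I{\left(L \right)} = \frac{135}{2 L}$
$\frac{12585 - 33761}{F{\left(91,-215 \right)} + I{\left(-56 \right)}} = \frac{12585 - 33761}{6 \left(4 - 215\right)^{2} + \frac{135}{2 \left(-56\right)}} = - \frac{21176}{6 \left(-211\right)^{2} + \frac{135}{2} \left(- \frac{1}{56}\right)} = - \frac{21176}{6 \cdot 44521 - \frac{135}{112}} = - \frac{21176}{267126 - \frac{135}{112}} = - \frac{21176}{\frac{29917977}{112}} = \left(-21176\right) \frac{112}{29917977} = - \frac{2371712}{29917977}$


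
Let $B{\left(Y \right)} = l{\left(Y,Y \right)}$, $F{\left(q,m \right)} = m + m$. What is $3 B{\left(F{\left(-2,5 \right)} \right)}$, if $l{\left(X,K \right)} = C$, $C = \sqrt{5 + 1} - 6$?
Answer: $-18 + 3 \sqrt{6} \approx -10.652$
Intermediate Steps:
$C = -6 + \sqrt{6}$ ($C = \sqrt{6} - 6 = -6 + \sqrt{6} \approx -3.5505$)
$F{\left(q,m \right)} = 2 m$
$l{\left(X,K \right)} = -6 + \sqrt{6}$
$B{\left(Y \right)} = -6 + \sqrt{6}$
$3 B{\left(F{\left(-2,5 \right)} \right)} = 3 \left(-6 + \sqrt{6}\right) = -18 + 3 \sqrt{6}$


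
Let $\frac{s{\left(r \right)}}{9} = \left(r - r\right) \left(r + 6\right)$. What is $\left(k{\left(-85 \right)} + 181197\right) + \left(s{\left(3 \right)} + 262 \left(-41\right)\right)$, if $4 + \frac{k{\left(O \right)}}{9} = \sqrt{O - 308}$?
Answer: $170419 + 9 i \sqrt{393} \approx 1.7042 \cdot 10^{5} + 178.42 i$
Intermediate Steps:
$s{\left(r \right)} = 0$ ($s{\left(r \right)} = 9 \left(r - r\right) \left(r + 6\right) = 9 \cdot 0 \left(6 + r\right) = 9 \cdot 0 = 0$)
$k{\left(O \right)} = -36 + 9 \sqrt{-308 + O}$ ($k{\left(O \right)} = -36 + 9 \sqrt{O - 308} = -36 + 9 \sqrt{-308 + O}$)
$\left(k{\left(-85 \right)} + 181197\right) + \left(s{\left(3 \right)} + 262 \left(-41\right)\right) = \left(\left(-36 + 9 \sqrt{-308 - 85}\right) + 181197\right) + \left(0 + 262 \left(-41\right)\right) = \left(\left(-36 + 9 \sqrt{-393}\right) + 181197\right) + \left(0 - 10742\right) = \left(\left(-36 + 9 i \sqrt{393}\right) + 181197\right) - 10742 = \left(181161 + 9 i \sqrt{393}\right) - 10742 = 170419 + 9 i \sqrt{393}$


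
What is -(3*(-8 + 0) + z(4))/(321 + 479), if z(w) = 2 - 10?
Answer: 1/25 ≈ 0.040000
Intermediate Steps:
z(w) = -8
-(3*(-8 + 0) + z(4))/(321 + 479) = -(3*(-8 + 0) - 8)/(321 + 479) = -(3*(-8) - 8)/800 = -(-24 - 8)/800 = -(-32)/800 = -1*(-1/25) = 1/25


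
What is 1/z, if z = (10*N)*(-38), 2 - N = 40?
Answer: 1/14440 ≈ 6.9252e-5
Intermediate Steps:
N = -38 (N = 2 - 1*40 = 2 - 40 = -38)
z = 14440 (z = (10*(-38))*(-38) = -380*(-38) = 14440)
1/z = 1/14440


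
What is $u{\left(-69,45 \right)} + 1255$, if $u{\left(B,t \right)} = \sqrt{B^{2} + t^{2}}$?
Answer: $1255 + 3 \sqrt{754} \approx 1337.4$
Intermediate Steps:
$u{\left(-69,45 \right)} + 1255 = \sqrt{\left(-69\right)^{2} + 45^{2}} + 1255 = \sqrt{4761 + 2025} + 1255 = \sqrt{6786} + 1255 = 3 \sqrt{754} + 1255 = 1255 + 3 \sqrt{754}$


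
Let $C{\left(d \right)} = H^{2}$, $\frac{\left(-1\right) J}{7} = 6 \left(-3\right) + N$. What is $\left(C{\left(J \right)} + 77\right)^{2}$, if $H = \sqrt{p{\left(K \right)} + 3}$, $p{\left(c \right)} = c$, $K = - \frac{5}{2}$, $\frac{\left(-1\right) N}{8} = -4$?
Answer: $\frac{24025}{4} \approx 6006.3$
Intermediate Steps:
$N = 32$ ($N = \left(-8\right) \left(-4\right) = 32$)
$K = - \frac{5}{2}$ ($K = \left(-5\right) \frac{1}{2} = - \frac{5}{2} \approx -2.5$)
$J = -98$ ($J = - 7 \left(6 \left(-3\right) + 32\right) = - 7 \left(-18 + 32\right) = \left(-7\right) 14 = -98$)
$H = \frac{\sqrt{2}}{2}$ ($H = \sqrt{- \frac{5}{2} + 3} = \sqrt{\frac{1}{2}} = \frac{\sqrt{2}}{2} \approx 0.70711$)
$C{\left(d \right)} = \frac{1}{2}$ ($C{\left(d \right)} = \left(\frac{\sqrt{2}}{2}\right)^{2} = \frac{1}{2}$)
$\left(C{\left(J \right)} + 77\right)^{2} = \left(\frac{1}{2} + 77\right)^{2} = \left(\frac{155}{2}\right)^{2} = \frac{24025}{4}$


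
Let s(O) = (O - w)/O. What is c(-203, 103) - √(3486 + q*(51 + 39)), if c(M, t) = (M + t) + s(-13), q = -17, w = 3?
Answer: -1284/13 - 2*√489 ≈ -143.00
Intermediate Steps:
s(O) = (-3 + O)/O (s(O) = (O - 1*3)/O = (O - 3)/O = (-3 + O)/O)
c(M, t) = 16/13 + M + t (c(M, t) = (M + t) + (-3 - 13)/(-13) = (M + t) - 1/13*(-16) = (M + t) + 16/13 = 16/13 + M + t)
c(-203, 103) - √(3486 + q*(51 + 39)) = (16/13 - 203 + 103) - √(3486 - 17*(51 + 39)) = -1284/13 - √(3486 - 17*90) = -1284/13 - √(3486 - 1530) = -1284/13 - √1956 = -1284/13 - 2*√489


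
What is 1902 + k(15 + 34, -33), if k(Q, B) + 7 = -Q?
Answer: 1846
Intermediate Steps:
k(Q, B) = -7 - Q
1902 + k(15 + 34, -33) = 1902 + (-7 - (15 + 34)) = 1902 + (-7 - 1*49) = 1902 + (-7 - 49) = 1902 - 56 = 1846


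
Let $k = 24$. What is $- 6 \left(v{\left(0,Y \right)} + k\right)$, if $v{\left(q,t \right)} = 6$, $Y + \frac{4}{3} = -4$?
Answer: $-180$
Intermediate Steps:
$Y = - \frac{16}{3}$ ($Y = - \frac{4}{3} - 4 = - \frac{16}{3} \approx -5.3333$)
$- 6 \left(v{\left(0,Y \right)} + k\right) = - 6 \left(6 + 24\right) = \left(-6\right) 30 = -180$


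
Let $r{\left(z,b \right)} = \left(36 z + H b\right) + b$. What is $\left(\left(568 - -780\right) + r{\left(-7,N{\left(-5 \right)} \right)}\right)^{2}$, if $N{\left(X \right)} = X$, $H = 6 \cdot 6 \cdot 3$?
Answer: $303601$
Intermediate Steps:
$H = 108$ ($H = 36 \cdot 3 = 108$)
$r{\left(z,b \right)} = 36 z + 109 b$ ($r{\left(z,b \right)} = \left(36 z + 108 b\right) + b = 36 z + 109 b$)
$\left(\left(568 - -780\right) + r{\left(-7,N{\left(-5 \right)} \right)}\right)^{2} = \left(\left(568 - -780\right) + \left(36 \left(-7\right) + 109 \left(-5\right)\right)\right)^{2} = \left(\left(568 + 780\right) - 797\right)^{2} = \left(1348 - 797\right)^{2} = 551^{2} = 303601$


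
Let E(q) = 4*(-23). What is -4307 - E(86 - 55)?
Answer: -4215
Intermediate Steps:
E(q) = -92
-4307 - E(86 - 55) = -4307 - 1*(-92) = -4307 + 92 = -4215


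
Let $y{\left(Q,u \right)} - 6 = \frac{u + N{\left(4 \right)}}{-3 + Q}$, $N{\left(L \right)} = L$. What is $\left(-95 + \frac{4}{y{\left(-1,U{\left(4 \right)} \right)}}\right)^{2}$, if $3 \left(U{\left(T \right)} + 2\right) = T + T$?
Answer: $\frac{7458361}{841} \approx 8868.4$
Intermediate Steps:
$U{\left(T \right)} = -2 + \frac{2 T}{3}$ ($U{\left(T \right)} = -2 + \frac{T + T}{3} = -2 + \frac{2 T}{3}$)
$y{\left(Q,u \right)} = 6 + \frac{4 + u}{-3 + Q}$ ($y{\left(Q,u \right)} = 6 + \frac{u + 4}{-3 + Q} = 6 + \frac{4 + u}{-3 + Q}$)
$\left(-95 + \frac{4}{y{\left(-1,U{\left(4 \right)} \right)}}\right)^{2} = \left(-95 + \frac{4}{\frac{1}{-3 - 1} \left(-14 + \left(-2 + \frac{2}{3} \cdot 4\right) + 6 \left(-1\right)\right)}\right)^{2} = \left(-95 + \frac{4}{\frac{1}{-4} \left(-14 + \left(-2 + \frac{8}{3}\right) - 6\right)}\right)^{2} = \left(-95 + \frac{4}{\left(- \frac{1}{4}\right) \left(-14 + \frac{2}{3} - 6\right)}\right)^{2} = \left(-95 + \frac{4}{\left(- \frac{1}{4}\right) \left(- \frac{58}{3}\right)}\right)^{2} = \left(-95 + \frac{4}{\frac{29}{6}}\right)^{2} = \left(-95 + 4 \cdot \frac{6}{29}\right)^{2} = \left(-95 + \frac{24}{29}\right)^{2} = \left(- \frac{2731}{29}\right)^{2} = \frac{7458361}{841}$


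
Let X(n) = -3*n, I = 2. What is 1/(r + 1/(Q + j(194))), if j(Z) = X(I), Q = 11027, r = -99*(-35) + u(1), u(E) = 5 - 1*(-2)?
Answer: 11021/38264913 ≈ 0.00028802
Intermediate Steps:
u(E) = 7 (u(E) = 5 + 2 = 7)
r = 3472 (r = -99*(-35) + 7 = 3465 + 7 = 3472)
j(Z) = -6 (j(Z) = -3*2 = -6)
1/(r + 1/(Q + j(194))) = 1/(3472 + 1/(11027 - 6)) = 1/(3472 + 1/11021) = 1/(38264913/11021) = 11021/38264913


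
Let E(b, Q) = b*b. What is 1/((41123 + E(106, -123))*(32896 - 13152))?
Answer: 1/1033776096 ≈ 9.6733e-10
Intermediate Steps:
E(b, Q) = b**2
1/((41123 + E(106, -123))*(32896 - 13152)) = 1/((41123 + 106**2)*(32896 - 13152)) = 1/((41123 + 11236)*19744) = 1/(52359*19744) = 1/1033776096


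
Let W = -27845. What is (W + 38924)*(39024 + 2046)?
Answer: 455014530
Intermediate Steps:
(W + 38924)*(39024 + 2046) = (-27845 + 38924)*(39024 + 2046) = 11079*41070 = 455014530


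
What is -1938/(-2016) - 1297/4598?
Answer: 524681/772464 ≈ 0.67923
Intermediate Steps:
-1938/(-2016) - 1297/4598 = -1938*(-1/2016) - 1297*1/4598 = 323/336 - 1297/4598 = 524681/772464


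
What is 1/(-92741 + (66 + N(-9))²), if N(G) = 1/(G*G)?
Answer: -6561/579883292 ≈ -1.1314e-5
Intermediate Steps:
N(G) = G⁻²
1/(-92741 + (66 + N(-9))²) = 1/(-92741 + (66 + (-9)⁻²)²) = 1/(-92741 + (66 + 1/81)²) = 1/(-92741 + (5347/81)²) = 1/(-92741 + 28590409/6561) = 1/(-579883292/6561) = -6561/579883292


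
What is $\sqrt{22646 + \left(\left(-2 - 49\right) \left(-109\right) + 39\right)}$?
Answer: $2 \sqrt{7061} \approx 168.06$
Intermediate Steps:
$\sqrt{22646 + \left(\left(-2 - 49\right) \left(-109\right) + 39\right)} = \sqrt{22646 + \left(\left(-51\right) \left(-109\right) + 39\right)} = \sqrt{22646 + \left(5559 + 39\right)} = \sqrt{22646 + 5598} = \sqrt{28244} = 2 \sqrt{7061}$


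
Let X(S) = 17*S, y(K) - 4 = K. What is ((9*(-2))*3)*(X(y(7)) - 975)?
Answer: 42552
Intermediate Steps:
y(K) = 4 + K
((9*(-2))*3)*(X(y(7)) - 975) = ((9*(-2))*3)*(17*(4 + 7) - 975) = (-18*3)*(17*11 - 975) = -54*(187 - 975) = -54*(-788) = 42552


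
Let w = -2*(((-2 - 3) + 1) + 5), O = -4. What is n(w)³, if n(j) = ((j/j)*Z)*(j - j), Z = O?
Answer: 0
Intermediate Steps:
Z = -4
w = -2 (w = -2*((-5 + 1) + 5) = -2*(-4 + 5) = -2*1 = -2)
n(j) = 0 (n(j) = ((j/j)*(-4))*(j - j) = (1*(-4))*0 = -4*0 = 0)
n(w)³ = 0³ = 0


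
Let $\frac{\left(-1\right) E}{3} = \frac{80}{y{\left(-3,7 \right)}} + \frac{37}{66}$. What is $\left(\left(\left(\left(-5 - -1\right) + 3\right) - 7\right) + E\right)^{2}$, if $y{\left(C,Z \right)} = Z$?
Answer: $\frac{45846441}{23716} \approx 1933.1$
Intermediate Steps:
$E = - \frac{5539}{154}$ ($E = - 3 \left(\frac{80}{7} + \frac{37}{66}\right) = \left(-3\right) \frac{5539}{462} = - \frac{5539}{154} \approx -35.968$)
$\left(\left(\left(\left(-5 - -1\right) + 3\right) - 7\right) + E\right)^{2} = \left(\left(\left(\left(-5 - -1\right) + 3\right) - 7\right) - \frac{5539}{154}\right)^{2} = \left(\left(\left(\left(-5 + 1\right) + 3\right) - 7\right) - \frac{5539}{154}\right)^{2} = \left(\left(\left(-4 + 3\right) - 7\right) - \frac{5539}{154}\right)^{2} = \left(\left(-1 - 7\right) - \frac{5539}{154}\right)^{2} = \left(-8 - \frac{5539}{154}\right)^{2} = \left(- \frac{6771}{154}\right)^{2} = \frac{45846441}{23716}$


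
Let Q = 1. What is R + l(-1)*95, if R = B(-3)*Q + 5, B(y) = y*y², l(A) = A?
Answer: -117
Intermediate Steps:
B(y) = y³
R = -22 (R = (-3)³*1 + 5 = -27*1 + 5 = -27 + 5 = -22)
R + l(-1)*95 = -22 - 1*95 = -22 - 95 = -117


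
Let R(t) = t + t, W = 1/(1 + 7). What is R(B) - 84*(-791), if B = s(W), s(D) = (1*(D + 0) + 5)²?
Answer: 2127889/32 ≈ 66497.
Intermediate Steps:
W = ⅛ (W = 1/8 = ⅛ ≈ 0.12500)
s(D) = (5 + D)² (s(D) = (1*D + 5)² = (D + 5)² = (5 + D)²)
B = 1681/64 (B = (5 + ⅛)² = (41/8)² = 1681/64 ≈ 26.266)
R(t) = 2*t
R(B) - 84*(-791) = 2*(1681/64) - 84*(-791) = 1681/32 + 66444 = 2127889/32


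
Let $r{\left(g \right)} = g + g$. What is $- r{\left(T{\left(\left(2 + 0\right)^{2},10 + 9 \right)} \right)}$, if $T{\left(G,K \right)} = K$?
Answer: $-38$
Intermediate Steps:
$r{\left(g \right)} = 2 g$
$- r{\left(T{\left(\left(2 + 0\right)^{2},10 + 9 \right)} \right)} = - 2 \left(10 + 9\right) = - 2 \cdot 19 = \left(-1\right) 38 = -38$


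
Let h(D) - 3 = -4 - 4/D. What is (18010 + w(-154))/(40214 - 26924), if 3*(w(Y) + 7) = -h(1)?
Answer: 27007/19935 ≈ 1.3548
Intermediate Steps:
h(D) = -1 - 4/D (h(D) = 3 + (-4 - 4/D) = -1 - 4/D)
w(Y) = -16/3 (w(Y) = -7 + (-(-4 - 1*1)/1)/3 = -7 + (-(-4 - 1))/3 = -7 + (-(-5))/3 = -7 + (-1*(-5))/3 = -7 + (⅓)*5 = -7 + 5/3 = -16/3)
(18010 + w(-154))/(40214 - 26924) = (18010 - 16/3)/(40214 - 26924) = (54014/3)/13290 = (54014/3)*(1/13290) = 27007/19935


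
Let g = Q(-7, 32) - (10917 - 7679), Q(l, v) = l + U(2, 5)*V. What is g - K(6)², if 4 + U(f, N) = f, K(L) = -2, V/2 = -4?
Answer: -3233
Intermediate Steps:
V = -8 (V = 2*(-4) = -8)
U(f, N) = -4 + f
Q(l, v) = 16 + l (Q(l, v) = l + (-4 + 2)*(-8) = l - 2*(-8) = l + 16 = 16 + l)
g = -3229 (g = (16 - 7) - (10917 - 7679) = 9 - 1*3238 = 9 - 3238 = -3229)
g - K(6)² = -3229 - 1*(-2)² = -3229 - 1*4 = -3229 - 4 = -3233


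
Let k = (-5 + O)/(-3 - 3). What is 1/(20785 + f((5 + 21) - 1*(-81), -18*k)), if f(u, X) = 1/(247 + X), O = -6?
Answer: 214/4447991 ≈ 4.8112e-5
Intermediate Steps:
k = 11/6 (k = (-5 - 6)/(-3 - 3) = -11/(-6) = -11*(-⅙) = 11/6 ≈ 1.8333)
1/(20785 + f((5 + 21) - 1*(-81), -18*k)) = 1/(20785 + 1/(247 - 18*11/6)) = 1/(20785 + 1/(247 - 33)) = 1/(20785 + 1/214) = 1/(4447991/214) = 214/4447991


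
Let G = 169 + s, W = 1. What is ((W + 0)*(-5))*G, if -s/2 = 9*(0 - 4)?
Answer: -1205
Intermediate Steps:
s = 72 (s = -18*(0 - 4) = -18*(-4) = -2*(-36) = 72)
G = 241 (G = 169 + 72 = 241)
((W + 0)*(-5))*G = ((1 + 0)*(-5))*241 = (1*(-5))*241 = -5*241 = -1205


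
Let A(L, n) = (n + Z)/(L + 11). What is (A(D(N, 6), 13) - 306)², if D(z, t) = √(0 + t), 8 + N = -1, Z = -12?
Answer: 1237562047/13225 + 70358*√6/13225 ≈ 93591.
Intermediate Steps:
N = -9 (N = -8 - 1 = -9)
D(z, t) = √t
A(L, n) = (-12 + n)/(11 + L) (A(L, n) = (n - 12)/(L + 11) = (-12 + n)/(11 + L))
(A(D(N, 6), 13) - 306)² = ((-12 + 13)/(11 + √6) - 306)² = (1/(11 + √6) - 306)² = (-306 + 1/(11 + √6))²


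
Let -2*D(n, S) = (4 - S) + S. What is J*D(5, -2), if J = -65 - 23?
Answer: 176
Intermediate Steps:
D(n, S) = -2 (D(n, S) = -((4 - S) + S)/2 = -½*4 = -2)
J = -88
J*D(5, -2) = -88*(-2) = 176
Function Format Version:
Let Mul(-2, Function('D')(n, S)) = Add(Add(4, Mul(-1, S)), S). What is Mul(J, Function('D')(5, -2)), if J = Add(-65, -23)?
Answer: 176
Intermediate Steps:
Function('D')(n, S) = -2 (Function('D')(n, S) = Mul(Rational(-1, 2), Add(Add(4, Mul(-1, S)), S)) = Mul(Rational(-1, 2), 4) = -2)
J = -88
Mul(J, Function('D')(5, -2)) = Mul(-88, -2) = 176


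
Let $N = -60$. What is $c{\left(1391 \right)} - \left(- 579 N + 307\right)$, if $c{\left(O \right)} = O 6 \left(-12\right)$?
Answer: $-135199$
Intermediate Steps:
$c{\left(O \right)} = - 72 O$ ($c{\left(O \right)} = 6 O \left(-12\right) = - 72 O$)
$c{\left(1391 \right)} - \left(- 579 N + 307\right) = \left(-72\right) 1391 - \left(\left(-579\right) \left(-60\right) + 307\right) = -100152 - \left(34740 + 307\right) = -100152 - 35047 = -135199$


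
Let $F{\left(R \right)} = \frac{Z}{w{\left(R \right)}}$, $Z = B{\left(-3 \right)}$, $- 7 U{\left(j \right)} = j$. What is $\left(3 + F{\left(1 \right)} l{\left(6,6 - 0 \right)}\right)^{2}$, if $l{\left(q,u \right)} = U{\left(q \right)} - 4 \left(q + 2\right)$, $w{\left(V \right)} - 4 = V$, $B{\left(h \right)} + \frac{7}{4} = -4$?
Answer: $\frac{326041}{196} \approx 1663.5$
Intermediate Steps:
$B{\left(h \right)} = - \frac{23}{4}$ ($B{\left(h \right)} = - \frac{7}{4} - 4 = - \frac{23}{4}$)
$w{\left(V \right)} = 4 + V$
$U{\left(j \right)} = - \frac{j}{7}$
$Z = - \frac{23}{4} \approx -5.75$
$F{\left(R \right)} = - \frac{23}{4 \left(4 + R\right)}$
$l{\left(q,u \right)} = -8 - \frac{29 q}{7}$ ($l{\left(q,u \right)} = - \frac{q}{7} - 4 \left(q + 2\right) = - \frac{q}{7} - 4 \left(2 + q\right) = - \frac{q}{7} - \left(8 + 4 q\right) = -8 - \frac{29 q}{7}$)
$\left(3 + F{\left(1 \right)} l{\left(6,6 - 0 \right)}\right)^{2} = \left(3 + - \frac{23}{16 + 4 \cdot 1} \left(-8 - \frac{174}{7}\right)\right)^{2} = \left(3 + - \frac{23}{16 + 4} \left(-8 - \frac{174}{7}\right)\right)^{2} = \left(3 + - \frac{23}{20} \left(- \frac{230}{7}\right)\right)^{2} = \left(3 + \left(-23\right) \frac{1}{20} \left(- \frac{230}{7}\right)\right)^{2} = \left(3 - - \frac{529}{14}\right)^{2} = \left(3 + \frac{529}{14}\right)^{2} = \left(\frac{571}{14}\right)^{2} = \frac{326041}{196}$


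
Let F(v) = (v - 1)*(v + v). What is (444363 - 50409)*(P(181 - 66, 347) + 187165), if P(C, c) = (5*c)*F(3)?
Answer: 81936522690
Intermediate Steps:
F(v) = 2*v*(-1 + v) (F(v) = (-1 + v)*(2*v) = 2*v*(-1 + v))
P(C, c) = 60*c (P(C, c) = (5*c)*(2*3*(-1 + 3)) = (5*c)*(2*3*2) = (5*c)*12 = 60*c)
(444363 - 50409)*(P(181 - 66, 347) + 187165) = (444363 - 50409)*(60*347 + 187165) = 393954*(20820 + 187165) = 393954*207985 = 81936522690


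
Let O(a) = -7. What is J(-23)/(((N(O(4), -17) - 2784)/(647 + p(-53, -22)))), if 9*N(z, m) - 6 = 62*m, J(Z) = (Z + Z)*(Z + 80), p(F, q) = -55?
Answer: 1746252/3263 ≈ 535.17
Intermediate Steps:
J(Z) = 2*Z*(80 + Z) (J(Z) = (2*Z)*(80 + Z) = 2*Z*(80 + Z))
N(z, m) = ⅔ + 62*m/9 (N(z, m) = ⅔ + (62*m)/9 = ⅔ + 62*m/9)
J(-23)/(((N(O(4), -17) - 2784)/(647 + p(-53, -22)))) = (2*(-23)*(80 - 23))/((((⅔ + (62/9)*(-17)) - 2784)/(647 - 55))) = (2*(-23)*57)/((((⅔ - 1054/9) - 2784)/592)) = -2622*592/(-1048/9 - 2784) = -2622/((-26104/9*1/592)) = -2622/(-3263/666) = -2622*(-666/3263) = 1746252/3263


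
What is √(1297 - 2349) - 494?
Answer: -494 + 2*I*√263 ≈ -494.0 + 32.435*I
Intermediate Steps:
√(1297 - 2349) - 494 = √(-1052) - 494 = 2*I*√263 - 494 = -494 + 2*I*√263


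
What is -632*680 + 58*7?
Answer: -429354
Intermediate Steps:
-632*680 + 58*7 = -429760 + 406 = -429354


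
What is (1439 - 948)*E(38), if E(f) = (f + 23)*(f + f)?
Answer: 2276276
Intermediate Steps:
E(f) = 2*f*(23 + f) (E(f) = (23 + f)*(2*f) = 2*f*(23 + f))
(1439 - 948)*E(38) = (1439 - 948)*(2*38*(23 + 38)) = 491*(2*38*61) = 491*4636 = 2276276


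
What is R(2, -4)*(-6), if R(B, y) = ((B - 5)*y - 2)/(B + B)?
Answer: -15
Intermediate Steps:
R(B, y) = (-2 + y*(-5 + B))/(2*B) (R(B, y) = ((-5 + B)*y - 2)/((2*B)) = (y*(-5 + B) - 2)*(1/(2*B)) = (-2 + y*(-5 + B))*(1/(2*B)) = (-2 + y*(-5 + B))/(2*B))
R(2, -4)*(-6) = ((½)*(-2 - 5*(-4) + 2*(-4))/2)*(-6) = ((½)*(½)*(-2 + 20 - 8))*(-6) = ((½)*(½)*10)*(-6) = (5/2)*(-6) = -15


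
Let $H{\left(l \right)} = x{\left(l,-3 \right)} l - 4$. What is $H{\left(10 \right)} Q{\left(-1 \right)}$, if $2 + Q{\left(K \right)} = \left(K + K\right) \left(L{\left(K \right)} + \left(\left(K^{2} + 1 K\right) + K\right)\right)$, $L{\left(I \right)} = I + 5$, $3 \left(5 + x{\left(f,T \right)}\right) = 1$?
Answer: $\frac{1216}{3} \approx 405.33$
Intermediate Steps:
$x{\left(f,T \right)} = - \frac{14}{3}$ ($x{\left(f,T \right)} = -5 + \frac{1}{3} \cdot 1 = -5 + \frac{1}{3} = - \frac{14}{3}$)
$L{\left(I \right)} = 5 + I$
$H{\left(l \right)} = -4 - \frac{14 l}{3}$ ($H{\left(l \right)} = - \frac{14 l}{3} - 4 = -4 - \frac{14 l}{3}$)
$Q{\left(K \right)} = -2 + 2 K \left(5 + K^{2} + 3 K\right)$ ($Q{\left(K \right)} = -2 + \left(K + K\right) \left(\left(5 + K\right) + \left(\left(K^{2} + 1 K\right) + K\right)\right) = -2 + 2 K \left(\left(5 + K\right) + \left(\left(K^{2} + K\right) + K\right)\right) = -2 + 2 K \left(\left(5 + K\right) + \left(\left(K + K^{2}\right) + K\right)\right) = -2 + 2 K \left(\left(5 + K\right) + \left(K^{2} + 2 K\right)\right) = -2 + 2 K \left(5 + K^{2} + 3 K\right)$)
$H{\left(10 \right)} Q{\left(-1 \right)} = \left(-4 - \frac{140}{3}\right) \left(-2 + 2 \left(-1\right)^{3} + 6 \left(-1\right)^{2} + 10 \left(-1\right)\right) = \left(-4 - \frac{140}{3}\right) \left(-2 + 2 \left(-1\right) + 6 \cdot 1 - 10\right) = - \frac{152 \left(-2 - 2 + 6 - 10\right)}{3} = \left(- \frac{152}{3}\right) \left(-8\right) = \frac{1216}{3}$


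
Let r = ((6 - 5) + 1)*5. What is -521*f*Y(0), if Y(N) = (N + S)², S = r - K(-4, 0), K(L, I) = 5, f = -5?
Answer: 65125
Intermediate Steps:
r = 10 (r = (1 + 1)*5 = 2*5 = 10)
S = 5 (S = 10 - 1*5 = 10 - 5 = 5)
Y(N) = (5 + N)² (Y(N) = (N + 5)² = (5 + N)²)
-521*f*Y(0) = -(-2605)*(5 + 0)² = -(-2605)*5² = -(-2605)*25 = -521*(-125) = 65125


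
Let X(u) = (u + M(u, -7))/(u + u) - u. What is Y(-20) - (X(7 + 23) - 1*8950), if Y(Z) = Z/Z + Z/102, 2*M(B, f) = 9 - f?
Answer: 1526629/170 ≈ 8980.2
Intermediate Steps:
M(B, f) = 9/2 - f/2 (M(B, f) = (9 - f)/2 = 9/2 - f/2)
X(u) = -u + (8 + u)/(2*u) (X(u) = (u + (9/2 - ½*(-7)))/(u + u) - u = (u + (9/2 + 7/2))/((2*u)) - u = (u + 8)*(1/(2*u)) - u = (8 + u)*(1/(2*u)) - u = (8 + u)/(2*u) - u = -u + (8 + u)/(2*u))
Y(Z) = 1 + Z/102 (Y(Z) = 1 + Z*(1/102) = 1 + Z/102)
Y(-20) - (X(7 + 23) - 1*8950) = (1 + (1/102)*(-20)) - ((½ - (7 + 23) + 4/(7 + 23)) - 1*8950) = (1 - 10/51) - ((½ - 1*30 + 4/30) - 8950) = 41/51 - ((½ - 30 + 4*(1/30)) - 8950) = 41/51 - ((½ - 30 + 2/15) - 8950) = 41/51 - (-881/30 - 8950) = 41/51 - 1*(-269381/30) = 41/51 + 269381/30 = 1526629/170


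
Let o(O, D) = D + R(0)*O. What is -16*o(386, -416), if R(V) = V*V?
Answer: 6656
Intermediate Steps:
R(V) = V²
o(O, D) = D (o(O, D) = D + 0²*O = D + 0*O = D + 0 = D)
-16*o(386, -416) = -16*(-416) = 6656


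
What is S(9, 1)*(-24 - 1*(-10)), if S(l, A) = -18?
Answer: 252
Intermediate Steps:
S(9, 1)*(-24 - 1*(-10)) = -18*(-24 - 1*(-10)) = -18*(-24 + 10) = -18*(-14) = 252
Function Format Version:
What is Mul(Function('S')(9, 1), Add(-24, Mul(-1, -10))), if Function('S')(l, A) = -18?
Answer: 252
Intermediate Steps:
Mul(Function('S')(9, 1), Add(-24, Mul(-1, -10))) = Mul(-18, Add(-24, Mul(-1, -10))) = Mul(-18, Add(-24, 10)) = Mul(-18, -14) = 252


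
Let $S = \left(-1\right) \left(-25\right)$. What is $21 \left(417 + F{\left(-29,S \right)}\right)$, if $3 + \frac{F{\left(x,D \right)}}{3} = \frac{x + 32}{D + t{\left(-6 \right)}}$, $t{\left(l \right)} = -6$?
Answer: $\frac{162981}{19} \approx 8578.0$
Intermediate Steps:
$S = 25$
$F{\left(x,D \right)} = -9 + \frac{3 \left(32 + x\right)}{-6 + D}$ ($F{\left(x,D \right)} = -9 + 3 \frac{x + 32}{D - 6} = -9 + 3 \frac{32 + x}{-6 + D} = -9 + \frac{3 \left(32 + x\right)}{-6 + D}$)
$21 \left(417 + F{\left(-29,S \right)}\right) = 21 \left(417 + \frac{3 \left(50 - 29 - 75\right)}{-6 + 25}\right) = 21 \left(417 + \frac{3 \left(50 - 29 - 75\right)}{19}\right) = 21 \left(417 + 3 \cdot \frac{1}{19} \left(-54\right)\right) = 21 \left(417 - \frac{162}{19}\right) = 21 \cdot \frac{7761}{19} = \frac{162981}{19}$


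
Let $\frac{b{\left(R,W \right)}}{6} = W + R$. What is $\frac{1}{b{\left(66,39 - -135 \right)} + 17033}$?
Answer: $\frac{1}{18473} \approx 5.4133 \cdot 10^{-5}$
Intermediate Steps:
$b{\left(R,W \right)} = 6 R + 6 W$ ($b{\left(R,W \right)} = 6 \left(W + R\right) = 6 \left(R + W\right) = 6 R + 6 W$)
$\frac{1}{b{\left(66,39 - -135 \right)} + 17033} = \frac{1}{\left(6 \cdot 66 + 6 \left(39 - -135\right)\right) + 17033} = \frac{1}{\left(396 + 6 \left(39 + 135\right)\right) + 17033} = \frac{1}{\left(396 + 6 \cdot 174\right) + 17033} = \frac{1}{\left(396 + 1044\right) + 17033} = \frac{1}{1440 + 17033} = \frac{1}{18473}$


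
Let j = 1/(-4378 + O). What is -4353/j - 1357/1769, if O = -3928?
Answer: 63959994485/1769 ≈ 3.6156e+7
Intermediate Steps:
j = -1/8306 (j = 1/(-4378 - 3928) = 1/(-8306) = -1/8306 ≈ -0.00012039)
-4353/j - 1357/1769 = -4353/(-1/8306) - 1357/1769 = -4353*(-8306) - 1357*1/1769 = 36156018 - 1357/1769 = 63959994485/1769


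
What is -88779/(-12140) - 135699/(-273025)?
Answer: 5177254467/662904700 ≈ 7.8100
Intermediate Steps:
-88779/(-12140) - 135699/(-273025) = -88779*(-1/12140) - 135699*(-1/273025) = 88779/12140 + 135699/273025 = 5177254467/662904700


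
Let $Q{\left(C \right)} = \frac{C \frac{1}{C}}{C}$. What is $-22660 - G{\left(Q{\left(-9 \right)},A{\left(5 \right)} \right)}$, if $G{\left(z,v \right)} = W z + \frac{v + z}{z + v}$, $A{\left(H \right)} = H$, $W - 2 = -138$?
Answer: $- \frac{204085}{9} \approx -22676.0$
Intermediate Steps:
$W = -136$ ($W = 2 - 138 = -136$)
$Q{\left(C \right)} = \frac{1}{C}$ ($Q{\left(C \right)} = 1 \frac{1}{C} = \frac{1}{C}$)
$G{\left(z,v \right)} = 1 - 136 z$ ($G{\left(z,v \right)} = - 136 z + \frac{v + z}{z + v} = - 136 z + \frac{v + z}{v + z} = - 136 z + 1 = 1 - 136 z$)
$-22660 - G{\left(Q{\left(-9 \right)},A{\left(5 \right)} \right)} = -22660 - \left(1 - \frac{136}{-9}\right) = -22660 - \left(1 - - \frac{136}{9}\right) = -22660 - \left(1 + \frac{136}{9}\right) = -22660 - \frac{145}{9} = - \frac{204085}{9}$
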